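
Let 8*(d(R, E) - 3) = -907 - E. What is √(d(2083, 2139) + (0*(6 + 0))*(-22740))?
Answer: I*√1511/2 ≈ 19.436*I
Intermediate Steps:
d(R, E) = -883/8 - E/8 (d(R, E) = 3 + (-907 - E)/8 = 3 + (-907/8 - E/8) = -883/8 - E/8)
√(d(2083, 2139) + (0*(6 + 0))*(-22740)) = √((-883/8 - ⅛*2139) + (0*(6 + 0))*(-22740)) = √((-883/8 - 2139/8) + (0*6)*(-22740)) = √(-1511/4 + 0*(-22740)) = √(-1511/4 + 0) = √(-1511/4) = I*√1511/2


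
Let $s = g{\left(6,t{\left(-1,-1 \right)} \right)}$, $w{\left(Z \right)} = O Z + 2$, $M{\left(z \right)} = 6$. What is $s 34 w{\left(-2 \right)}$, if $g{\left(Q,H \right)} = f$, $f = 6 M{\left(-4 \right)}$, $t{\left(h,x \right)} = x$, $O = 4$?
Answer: $-7344$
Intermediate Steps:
$w{\left(Z \right)} = 2 + 4 Z$ ($w{\left(Z \right)} = 4 Z + 2 = 2 + 4 Z$)
$f = 36$ ($f = 6 \cdot 6 = 36$)
$g{\left(Q,H \right)} = 36$
$s = 36$
$s 34 w{\left(-2 \right)} = 36 \cdot 34 \left(2 + 4 \left(-2\right)\right) = 1224 \left(2 - 8\right) = 1224 \left(-6\right) = -7344$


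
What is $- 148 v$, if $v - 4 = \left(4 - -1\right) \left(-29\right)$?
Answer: $20868$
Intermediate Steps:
$v = -141$ ($v = 4 + \left(4 - -1\right) \left(-29\right) = 4 + \left(4 + 1\right) \left(-29\right) = 4 + 5 \left(-29\right) = 4 - 145 = -141$)
$- 148 v = \left(-148\right) \left(-141\right) = 20868$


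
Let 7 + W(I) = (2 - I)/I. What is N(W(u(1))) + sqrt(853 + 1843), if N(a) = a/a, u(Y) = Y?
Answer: 1 + 2*sqrt(674) ≈ 52.923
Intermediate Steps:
W(I) = -7 + (2 - I)/I
N(a) = 1
N(W(u(1))) + sqrt(853 + 1843) = 1 + sqrt(853 + 1843) = 1 + sqrt(2696) = 1 + 2*sqrt(674)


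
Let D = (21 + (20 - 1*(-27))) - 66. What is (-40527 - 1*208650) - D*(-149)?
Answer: -248879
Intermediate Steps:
D = 2 (D = (21 + (20 + 27)) - 66 = (21 + 47) - 66 = 68 - 66 = 2)
(-40527 - 1*208650) - D*(-149) = (-40527 - 1*208650) - 2*(-149) = (-40527 - 208650) - 1*(-298) = -249177 + 298 = -248879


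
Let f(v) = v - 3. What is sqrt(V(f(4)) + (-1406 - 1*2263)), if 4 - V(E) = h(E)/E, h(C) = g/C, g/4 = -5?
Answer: 27*I*sqrt(5) ≈ 60.374*I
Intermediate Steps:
f(v) = -3 + v
g = -20 (g = 4*(-5) = -20)
h(C) = -20/C
V(E) = 4 + 20/E**2 (V(E) = 4 - (-20/E)/E = 4 - (-20)/E**2 = 4 + 20/E**2)
sqrt(V(f(4)) + (-1406 - 1*2263)) = sqrt((4 + 20/(-3 + 4)**2) + (-1406 - 1*2263)) = sqrt((4 + 20/1**2) + (-1406 - 2263)) = sqrt((4 + 20*1) - 3669) = sqrt((4 + 20) - 3669) = sqrt(24 - 3669) = sqrt(-3645) = 27*I*sqrt(5)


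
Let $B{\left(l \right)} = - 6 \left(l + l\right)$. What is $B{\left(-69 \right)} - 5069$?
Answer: $-4241$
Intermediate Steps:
$B{\left(l \right)} = - 12 l$ ($B{\left(l \right)} = - 6 \cdot 2 l = - 12 l$)
$B{\left(-69 \right)} - 5069 = \left(-12\right) \left(-69\right) - 5069 = 828 - 5069 = -4241$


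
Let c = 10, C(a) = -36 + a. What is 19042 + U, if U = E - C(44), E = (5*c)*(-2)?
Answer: 18934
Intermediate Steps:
E = -100 (E = (5*10)*(-2) = 50*(-2) = -100)
U = -108 (U = -100 - (-36 + 44) = -100 - 1*8 = -100 - 8 = -108)
19042 + U = 19042 - 108 = 18934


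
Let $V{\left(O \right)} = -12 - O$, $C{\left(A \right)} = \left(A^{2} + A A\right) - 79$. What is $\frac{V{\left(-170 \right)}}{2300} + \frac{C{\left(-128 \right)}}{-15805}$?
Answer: $- \frac{7268751}{3635150} \approx -1.9996$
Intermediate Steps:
$C{\left(A \right)} = -79 + 2 A^{2}$ ($C{\left(A \right)} = \left(A^{2} + A^{2}\right) - 79 = 2 A^{2} - 79 = -79 + 2 A^{2}$)
$\frac{V{\left(-170 \right)}}{2300} + \frac{C{\left(-128 \right)}}{-15805} = \frac{-12 - -170}{2300} + \frac{-79 + 2 \left(-128\right)^{2}}{-15805} = \left(-12 + 170\right) \frac{1}{2300} + \left(-79 + 2 \cdot 16384\right) \left(- \frac{1}{15805}\right) = 158 \cdot \frac{1}{2300} + \left(-79 + 32768\right) \left(- \frac{1}{15805}\right) = \frac{79}{1150} + 32689 \left(- \frac{1}{15805}\right) = \frac{79}{1150} - \frac{32689}{15805} = - \frac{7268751}{3635150}$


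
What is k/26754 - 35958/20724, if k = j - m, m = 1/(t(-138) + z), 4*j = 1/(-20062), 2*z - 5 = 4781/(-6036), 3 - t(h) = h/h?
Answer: -318729163560347777/183695102948268912 ≈ -1.7351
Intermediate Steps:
t(h) = 2 (t(h) = 3 - h/h = 3 - 1*1 = 3 - 1 = 2)
z = 25399/12072 (z = 5/2 + (4781/(-6036))/2 = 5/2 + (4781*(-1/6036))/2 = 5/2 + (½)*(-4781/6036) = 5/2 - 4781/12072 = 25399/12072 ≈ 2.1040)
j = -1/80248 (j = (¼)/(-20062) = (¼)*(-1/20062) = -1/80248 ≈ -1.2461e-5)
m = 12072/49543 (m = 1/(2 + 25399/12072) = 1/(49543/12072) = 12072/49543 ≈ 0.24367)
k = -968803399/3975726664 (k = -1/80248 - 1*12072/49543 = -1/80248 - 12072/49543 = -968803399/3975726664 ≈ -0.24368)
k/26754 - 35958/20724 = -968803399/3975726664/26754 - 35958/20724 = -968803399/3975726664*1/26754 - 35958*1/20724 = -968803399/106366591168656 - 5993/3454 = -318729163560347777/183695102948268912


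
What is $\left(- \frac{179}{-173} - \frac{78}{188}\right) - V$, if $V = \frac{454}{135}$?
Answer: $- \frac{6022283}{2195370} \approx -2.7432$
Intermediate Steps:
$V = \frac{454}{135}$ ($V = 454 \cdot \frac{1}{135} = \frac{454}{135} \approx 3.363$)
$\left(- \frac{179}{-173} - \frac{78}{188}\right) - V = \left(- \frac{179}{-173} - \frac{78}{188}\right) - \frac{454}{135} = \left(\left(-179\right) \left(- \frac{1}{173}\right) - \frac{39}{94}\right) - \frac{454}{135} = \left(\frac{179}{173} - \frac{39}{94}\right) - \frac{454}{135} = \frac{10079}{16262} - \frac{454}{135} = - \frac{6022283}{2195370}$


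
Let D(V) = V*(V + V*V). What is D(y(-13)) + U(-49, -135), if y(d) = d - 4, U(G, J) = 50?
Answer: -4574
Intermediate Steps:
y(d) = -4 + d
D(V) = V*(V + V²)
D(y(-13)) + U(-49, -135) = (-4 - 13)²*(1 + (-4 - 13)) + 50 = (-17)²*(1 - 17) + 50 = 289*(-16) + 50 = -4624 + 50 = -4574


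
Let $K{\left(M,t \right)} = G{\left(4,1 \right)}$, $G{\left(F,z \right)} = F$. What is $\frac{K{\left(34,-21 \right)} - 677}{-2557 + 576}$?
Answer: $\frac{673}{1981} \approx 0.33973$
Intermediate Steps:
$K{\left(M,t \right)} = 4$
$\frac{K{\left(34,-21 \right)} - 677}{-2557 + 576} = \frac{4 - 677}{-2557 + 576} = - \frac{673}{-1981} = \left(-673\right) \left(- \frac{1}{1981}\right) = \frac{673}{1981}$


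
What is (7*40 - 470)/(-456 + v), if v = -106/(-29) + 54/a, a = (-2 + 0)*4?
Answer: 4408/10651 ≈ 0.41386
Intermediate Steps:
a = -8 (a = -2*4 = -8)
v = -359/116 (v = -106/(-29) + 54/(-8) = -106*(-1/29) + 54*(-1/8) = 106/29 - 27/4 = -359/116 ≈ -3.0948)
(7*40 - 470)/(-456 + v) = (7*40 - 470)/(-456 - 359/116) = (280 - 470)/(-53255/116) = -190*(-116/53255) = 4408/10651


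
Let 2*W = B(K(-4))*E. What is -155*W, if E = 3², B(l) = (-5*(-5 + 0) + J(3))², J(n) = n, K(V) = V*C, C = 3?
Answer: -546840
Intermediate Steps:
K(V) = 3*V (K(V) = V*3 = 3*V)
B(l) = 784 (B(l) = (-5*(-5 + 0) + 3)² = (-5*(-5) + 3)² = (25 + 3)² = 28² = 784)
E = 9
W = 3528 (W = (784*9)/2 = (½)*7056 = 3528)
-155*W = -155*3528 = -546840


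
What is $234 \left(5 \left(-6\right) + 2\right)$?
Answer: $-6552$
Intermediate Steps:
$234 \left(5 \left(-6\right) + 2\right) = 234 \left(-30 + 2\right) = 234 \left(-28\right) = -6552$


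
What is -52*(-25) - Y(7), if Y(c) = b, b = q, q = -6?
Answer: 1306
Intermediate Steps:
b = -6
Y(c) = -6
-52*(-25) - Y(7) = -52*(-25) - 1*(-6) = 1300 + 6 = 1306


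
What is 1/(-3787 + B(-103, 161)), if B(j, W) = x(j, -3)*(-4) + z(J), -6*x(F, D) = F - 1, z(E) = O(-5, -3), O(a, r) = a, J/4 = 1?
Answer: -3/11584 ≈ -0.00025898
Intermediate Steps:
J = 4 (J = 4*1 = 4)
z(E) = -5
x(F, D) = 1/6 - F/6 (x(F, D) = -(F - 1)/6 = -(-1 + F)/6 = 1/6 - F/6)
B(j, W) = -17/3 + 2*j/3 (B(j, W) = (1/6 - j/6)*(-4) - 5 = (-2/3 + 2*j/3) - 5 = -17/3 + 2*j/3)
1/(-3787 + B(-103, 161)) = 1/(-3787 + (-17/3 + (2/3)*(-103))) = 1/(-3787 + (-17/3 - 206/3)) = 1/(-3787 - 223/3) = 1/(-11584/3) = -3/11584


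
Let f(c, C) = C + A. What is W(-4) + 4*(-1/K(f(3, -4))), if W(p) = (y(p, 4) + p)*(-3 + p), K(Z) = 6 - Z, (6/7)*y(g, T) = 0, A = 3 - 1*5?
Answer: 83/3 ≈ 27.667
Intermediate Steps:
A = -2 (A = 3 - 5 = -2)
y(g, T) = 0 (y(g, T) = (7/6)*0 = 0)
f(c, C) = -2 + C (f(c, C) = C - 2 = -2 + C)
W(p) = p*(-3 + p) (W(p) = (0 + p)*(-3 + p) = p*(-3 + p))
W(-4) + 4*(-1/K(f(3, -4))) = -4*(-3 - 4) + 4*(-1/(6 - (-2 - 4))) = -4*(-7) + 4*(-1/(6 - 1*(-6))) = 28 + 4*(-1/(6 + 6)) = 28 + 4*(-1/12) = 28 - ⅓ = 83/3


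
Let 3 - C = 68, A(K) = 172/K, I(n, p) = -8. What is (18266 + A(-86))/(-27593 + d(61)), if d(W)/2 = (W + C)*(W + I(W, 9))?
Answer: -6088/9339 ≈ -0.65189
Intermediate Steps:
C = -65 (C = 3 - 1*68 = 3 - 68 = -65)
d(W) = 2*(-65 + W)*(-8 + W) (d(W) = 2*((W - 65)*(W - 8)) = 2*((-65 + W)*(-8 + W)) = 2*(-65 + W)*(-8 + W))
(18266 + A(-86))/(-27593 + d(61)) = (18266 + 172/(-86))/(-27593 + (1040 - 146*61 + 2*61²)) = (18266 + 172*(-1/86))/(-27593 + (1040 - 8906 + 2*3721)) = (18266 - 2)/(-27593 + (1040 - 8906 + 7442)) = 18264/(-27593 - 424) = 18264/(-28017) = 18264*(-1/28017) = -6088/9339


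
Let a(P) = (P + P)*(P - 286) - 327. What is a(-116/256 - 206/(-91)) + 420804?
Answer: 7113621405921/16959488 ≈ 4.1945e+5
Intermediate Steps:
a(P) = -327 + 2*P*(-286 + P) (a(P) = (2*P)*(-286 + P) - 327 = 2*P*(-286 + P) - 327 = -327 + 2*P*(-286 + P))
a(-116/256 - 206/(-91)) + 420804 = (-327 - 572*(-116/256 - 206/(-91)) + 2*(-116/256 - 206/(-91))²) + 420804 = (-327 - 572*(-116*1/256 - 206*(-1/91)) + 2*(-116*1/256 - 206*(-1/91))²) + 420804 = (-327 - 572*(-29/64 + 206/91) + 2*(-29/64 + 206/91)²) + 420804 = (-327 - 572*10545/5824 + 2*(10545/5824)²) + 420804 = (-327 - 115995/112 + 2*(111197025/33918976)) + 420804 = (-327 - 115995/112 + 111197025/16959488) + 420804 = -22998982431/16959488 + 420804 = 7113621405921/16959488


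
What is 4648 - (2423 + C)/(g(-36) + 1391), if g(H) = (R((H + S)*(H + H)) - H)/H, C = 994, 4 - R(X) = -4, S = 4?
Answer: 58106431/12508 ≈ 4645.5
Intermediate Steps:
R(X) = 8 (R(X) = 4 - 1*(-4) = 4 + 4 = 8)
g(H) = (8 - H)/H
4648 - (2423 + C)/(g(-36) + 1391) = 4648 - (2423 + 994)/((8 - 1*(-36))/(-36) + 1391) = 4648 - 3417/(-(8 + 36)/36 + 1391) = 4648 - 3417/(-1/36*44 + 1391) = 4648 - 3417/(-11/9 + 1391) = 4648 - 3417/12508/9 = 4648 - 3417*9/12508 = 4648 - 1*30753/12508 = 4648 - 30753/12508 = 58106431/12508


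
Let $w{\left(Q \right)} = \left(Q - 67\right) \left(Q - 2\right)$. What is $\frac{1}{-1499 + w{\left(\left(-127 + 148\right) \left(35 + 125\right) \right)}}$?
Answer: $\frac{1}{11056395} \approx 9.0445 \cdot 10^{-8}$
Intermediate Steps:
$w{\left(Q \right)} = \left(-67 + Q\right) \left(-2 + Q\right)$
$\frac{1}{-1499 + w{\left(\left(-127 + 148\right) \left(35 + 125\right) \right)}} = \frac{1}{-1499 + \left(134 + \left(\left(-127 + 148\right) \left(35 + 125\right)\right)^{2} - 69 \left(-127 + 148\right) \left(35 + 125\right)\right)} = \frac{1}{-1499 + \left(134 + \left(21 \cdot 160\right)^{2} - 69 \cdot 21 \cdot 160\right)} = \frac{1}{-1499 + \left(134 + 3360^{2} - 231840\right)} = \frac{1}{-1499 + \left(134 + 11289600 - 231840\right)} = \frac{1}{-1499 + 11057894} = \frac{1}{11056395}$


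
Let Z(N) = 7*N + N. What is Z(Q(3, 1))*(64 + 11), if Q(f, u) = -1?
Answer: -600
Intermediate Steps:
Z(N) = 8*N
Z(Q(3, 1))*(64 + 11) = (8*(-1))*(64 + 11) = -8*75 = -600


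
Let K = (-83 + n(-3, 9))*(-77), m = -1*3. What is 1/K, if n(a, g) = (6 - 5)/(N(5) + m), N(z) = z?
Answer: 2/12705 ≈ 0.00015742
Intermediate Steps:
m = -3
n(a, g) = 1/2 (n(a, g) = (6 - 5)/(5 - 3) = 1/2)
K = 12705/2 (K = (-83 + 1/2)*(-77) = -165/2*(-77) = 12705/2 ≈ 6352.5)
1/K = 1/(12705/2) = 2/12705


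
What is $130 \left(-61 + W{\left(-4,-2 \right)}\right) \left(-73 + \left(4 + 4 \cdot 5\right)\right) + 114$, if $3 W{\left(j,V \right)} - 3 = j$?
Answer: $\frac{1172422}{3} \approx 3.9081 \cdot 10^{5}$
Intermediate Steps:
$W{\left(j,V \right)} = 1 + \frac{j}{3}$
$130 \left(-61 + W{\left(-4,-2 \right)}\right) \left(-73 + \left(4 + 4 \cdot 5\right)\right) + 114 = 130 \left(-61 + \left(1 + \frac{1}{3} \left(-4\right)\right)\right) \left(-73 + \left(4 + 4 \cdot 5\right)\right) + 114 = 130 \left(-61 + \left(1 - \frac{4}{3}\right)\right) \left(-73 + \left(4 + 20\right)\right) + 114 = 130 \left(-61 - \frac{1}{3}\right) \left(-73 + 24\right) + 114 = 130 \left(\left(- \frac{184}{3}\right) \left(-49\right)\right) + 114 = 130 \cdot \frac{9016}{3} + 114 = \frac{1172080}{3} + 114 = \frac{1172422}{3}$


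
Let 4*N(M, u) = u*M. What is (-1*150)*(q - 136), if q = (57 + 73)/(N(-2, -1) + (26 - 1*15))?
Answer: 430200/23 ≈ 18704.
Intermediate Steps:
N(M, u) = M*u/4 (N(M, u) = (u*M)/4 = (M*u)/4 = M*u/4)
q = 260/23 (q = (57 + 73)/((¼)*(-2)*(-1) + (26 - 1*15)) = 130/(½ + (26 - 15)) = 130/(½ + 11) = 130/(23/2) = 130*(2/23) = 260/23 ≈ 11.304)
(-1*150)*(q - 136) = (-1*150)*(260/23 - 136) = -150*(-2868/23) = 430200/23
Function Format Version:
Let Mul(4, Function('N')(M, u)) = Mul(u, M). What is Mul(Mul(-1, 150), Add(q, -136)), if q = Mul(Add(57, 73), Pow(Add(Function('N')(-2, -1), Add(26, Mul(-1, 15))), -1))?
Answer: Rational(430200, 23) ≈ 18704.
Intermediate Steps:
Function('N')(M, u) = Mul(Rational(1, 4), M, u) (Function('N')(M, u) = Mul(Rational(1, 4), Mul(u, M)) = Mul(Rational(1, 4), Mul(M, u)) = Mul(Rational(1, 4), M, u))
q = Rational(260, 23) (q = Mul(Add(57, 73), Pow(Add(Mul(Rational(1, 4), -2, -1), Add(26, Mul(-1, 15))), -1)) = Mul(130, Pow(Add(Rational(1, 2), Add(26, -15)), -1)) = Mul(130, Pow(Add(Rational(1, 2), 11), -1)) = Mul(130, Pow(Rational(23, 2), -1)) = Mul(130, Rational(2, 23)) = Rational(260, 23) ≈ 11.304)
Mul(Mul(-1, 150), Add(q, -136)) = Mul(Mul(-1, 150), Add(Rational(260, 23), -136)) = Mul(-150, Rational(-2868, 23)) = Rational(430200, 23)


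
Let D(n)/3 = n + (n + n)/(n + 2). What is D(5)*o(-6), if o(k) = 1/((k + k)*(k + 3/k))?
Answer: 45/182 ≈ 0.24725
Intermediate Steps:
D(n) = 3*n + 6*n/(2 + n) (D(n) = 3*(n + (n + n)/(n + 2)) = 3*(n + (2*n)/(2 + n)) = 3*(n + 2*n/(2 + n)) = 3*n + 6*n/(2 + n))
o(k) = 1/(2*k*(k + 3/k)) (o(k) = 1/((2*k)*(k + 3/k)) = 1/(2*k*(k + 3/k)))
D(5)*o(-6) = (3*5*(4 + 5)/(2 + 5))*(1/(2*(3 + (-6)**2))) = (3*5*9/7)*(1/(2*(3 + 36))) = (3*5*(1/7)*9)*((1/2)/39) = 135*((1/2)*(1/39))/7 = (135/7)*(1/78) = 45/182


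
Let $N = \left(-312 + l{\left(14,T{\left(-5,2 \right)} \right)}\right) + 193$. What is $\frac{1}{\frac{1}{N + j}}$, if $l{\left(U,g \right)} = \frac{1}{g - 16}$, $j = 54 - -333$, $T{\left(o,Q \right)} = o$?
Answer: $\frac{5627}{21} \approx 267.95$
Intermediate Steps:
$j = 387$ ($j = 54 + 333 = 387$)
$l{\left(U,g \right)} = \frac{1}{-16 + g}$
$N = - \frac{2500}{21}$ ($N = \left(-312 + \frac{1}{-16 - 5}\right) + 193 = \left(-312 + \frac{1}{-21}\right) + 193 = \left(-312 - \frac{1}{21}\right) + 193 = - \frac{6553}{21} + 193 = - \frac{2500}{21} \approx -119.05$)
$\frac{1}{\frac{1}{N + j}} = \frac{1}{\frac{1}{- \frac{2500}{21} + 387}} = \frac{1}{\frac{1}{\frac{5627}{21}}} = \frac{1}{\frac{21}{5627}} = \frac{5627}{21}$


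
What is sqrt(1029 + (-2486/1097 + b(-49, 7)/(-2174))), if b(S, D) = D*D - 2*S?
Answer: sqrt(5839310915231042)/2384878 ≈ 32.042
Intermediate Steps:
b(S, D) = D**2 - 2*S
sqrt(1029 + (-2486/1097 + b(-49, 7)/(-2174))) = sqrt(1029 + (-2486/1097 + (7**2 - 2*(-49))/(-2174))) = sqrt(1029 + (-2486*1/1097 + (49 + 98)*(-1/2174))) = sqrt(1029 + (-2486/1097 + 147*(-1/2174))) = sqrt(1029 + (-2486/1097 - 147/2174)) = sqrt(1029 - 5565823/2384878) = sqrt(2448473639/2384878) = sqrt(5839310915231042)/2384878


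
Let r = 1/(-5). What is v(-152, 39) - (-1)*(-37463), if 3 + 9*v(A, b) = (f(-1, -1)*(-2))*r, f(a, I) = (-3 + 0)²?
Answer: -561944/15 ≈ -37463.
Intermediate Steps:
f(a, I) = 9 (f(a, I) = (-3)² = 9)
r = -⅕ ≈ -0.20000
v(A, b) = 1/15 (v(A, b) = -⅓ + ((9*(-2))*(-⅕))/9 = -⅓ + (-18*(-⅕))/9 = -⅓ + (⅑)*(18/5) = -⅓ + ⅖ = 1/15)
v(-152, 39) - (-1)*(-37463) = 1/15 - (-1)*(-37463) = 1/15 - 1*37463 = 1/15 - 37463 = -561944/15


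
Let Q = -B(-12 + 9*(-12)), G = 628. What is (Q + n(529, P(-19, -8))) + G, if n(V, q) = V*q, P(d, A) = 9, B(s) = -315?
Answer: 5704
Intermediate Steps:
Q = 315 (Q = -1*(-315) = 315)
(Q + n(529, P(-19, -8))) + G = (315 + 529*9) + 628 = (315 + 4761) + 628 = 5076 + 628 = 5704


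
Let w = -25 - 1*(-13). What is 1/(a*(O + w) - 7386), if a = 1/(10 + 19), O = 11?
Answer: -29/214195 ≈ -0.00013539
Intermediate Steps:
w = -12 (w = -25 + 13 = -12)
a = 1/29 ≈ 0.034483
1/(a*(O + w) - 7386) = 1/((11 - 12)/29 - 7386) = 1/((1/29)*(-1) - 7386) = 1/(-1/29 - 7386) = 1/(-214195/29) = -29/214195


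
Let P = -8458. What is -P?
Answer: 8458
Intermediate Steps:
-P = -1*(-8458) = 8458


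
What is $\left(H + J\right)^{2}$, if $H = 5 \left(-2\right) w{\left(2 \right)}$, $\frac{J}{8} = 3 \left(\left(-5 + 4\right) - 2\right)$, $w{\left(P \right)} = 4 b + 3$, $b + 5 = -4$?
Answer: $66564$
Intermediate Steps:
$b = -9$ ($b = -5 - 4 = -9$)
$w{\left(P \right)} = -33$ ($w{\left(P \right)} = 4 \left(-9\right) + 3 = -36 + 3 = -33$)
$J = -72$ ($J = 8 \cdot 3 \left(\left(-5 + 4\right) - 2\right) = 8 \cdot 3 \left(-1 - 2\right) = 8 \cdot 3 \left(-3\right) = 8 \left(-9\right) = -72$)
$H = 330$ ($H = 5 \left(-2\right) \left(-33\right) = \left(-10\right) \left(-33\right) = 330$)
$\left(H + J\right)^{2} = \left(330 - 72\right)^{2} = 258^{2} = 66564$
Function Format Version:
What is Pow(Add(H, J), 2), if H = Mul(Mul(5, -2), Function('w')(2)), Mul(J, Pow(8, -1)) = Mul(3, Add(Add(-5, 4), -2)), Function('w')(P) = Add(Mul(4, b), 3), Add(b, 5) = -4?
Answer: 66564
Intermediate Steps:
b = -9 (b = Add(-5, -4) = -9)
Function('w')(P) = -33 (Function('w')(P) = Add(Mul(4, -9), 3) = Add(-36, 3) = -33)
J = -72 (J = Mul(8, Mul(3, Add(Add(-5, 4), -2))) = Mul(8, Mul(3, Add(-1, -2))) = Mul(8, Mul(3, -3)) = Mul(8, -9) = -72)
H = 330 (H = Mul(Mul(5, -2), -33) = Mul(-10, -33) = 330)
Pow(Add(H, J), 2) = Pow(Add(330, -72), 2) = Pow(258, 2) = 66564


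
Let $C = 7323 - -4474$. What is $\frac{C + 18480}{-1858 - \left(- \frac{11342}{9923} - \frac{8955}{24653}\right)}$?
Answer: $- \frac{7406714556163}{454157259111} \approx -16.309$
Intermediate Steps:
$C = 11797$ ($C = 7323 + 4474 = 11797$)
$\frac{C + 18480}{-1858 - \left(- \frac{11342}{9923} - \frac{8955}{24653}\right)} = \frac{11797 + 18480}{-1858 - \left(- \frac{11342}{9923} - \frac{8955}{24653}\right)} = \frac{30277}{-1858 - - \frac{368474791}{244631719}} = \frac{30277}{-1858 + \left(\frac{11342}{9923} + \frac{8955}{24653}\right)} = \frac{30277}{-1858 + \frac{368474791}{244631719}} = \frac{30277}{- \frac{454157259111}{244631719}} = 30277 \left(- \frac{244631719}{454157259111}\right) = - \frac{7406714556163}{454157259111}$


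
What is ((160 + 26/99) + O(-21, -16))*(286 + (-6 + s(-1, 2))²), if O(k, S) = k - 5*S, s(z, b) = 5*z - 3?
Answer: 10462774/99 ≈ 1.0568e+5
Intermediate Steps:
s(z, b) = -3 + 5*z
((160 + 26/99) + O(-21, -16))*(286 + (-6 + s(-1, 2))²) = ((160 + 26/99) + (-21 - 5*(-16)))*(286 + (-6 + (-3 + 5*(-1)))²) = ((160 + 26*(1/99)) + (-21 + 80))*(286 + (-6 + (-3 - 5))²) = ((160 + 26/99) + 59)*(286 + (-6 - 8)²) = (15866/99 + 59)*(286 + (-14)²) = 21707*(286 + 196)/99 = (21707/99)*482 = 10462774/99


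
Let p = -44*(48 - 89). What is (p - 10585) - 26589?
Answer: -35370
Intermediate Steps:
p = 1804 (p = -44*(-41) = 1804)
(p - 10585) - 26589 = (1804 - 10585) - 26589 = -8781 - 26589 = -35370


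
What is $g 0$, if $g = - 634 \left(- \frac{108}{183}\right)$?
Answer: $0$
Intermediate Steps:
$g = \frac{22824}{61}$ ($g = - 634 \left(\left(-108\right) \frac{1}{183}\right) = \left(-634\right) \left(- \frac{36}{61}\right) = \frac{22824}{61} \approx 374.16$)
$g 0 = \frac{22824}{61} \cdot 0 = 0$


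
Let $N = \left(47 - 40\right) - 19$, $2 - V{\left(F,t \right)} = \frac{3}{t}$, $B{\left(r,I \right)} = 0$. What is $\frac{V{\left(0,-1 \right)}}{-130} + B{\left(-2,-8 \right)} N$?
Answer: $- \frac{1}{26} \approx -0.038462$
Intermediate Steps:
$V{\left(F,t \right)} = 2 - \frac{3}{t}$
$N = -12$ ($N = 7 - 19 = -12$)
$\frac{V{\left(0,-1 \right)}}{-130} + B{\left(-2,-8 \right)} N = \frac{2 - \frac{3}{-1}}{-130} + 0 \left(-12\right) = \left(2 - -3\right) \left(- \frac{1}{130}\right) + 0 = \left(2 + 3\right) \left(- \frac{1}{130}\right) + 0 = 5 \left(- \frac{1}{130}\right) + 0 = - \frac{1}{26} + 0 = - \frac{1}{26}$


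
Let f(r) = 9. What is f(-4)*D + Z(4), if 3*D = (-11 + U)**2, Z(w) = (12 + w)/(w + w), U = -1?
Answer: 434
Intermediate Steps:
Z(w) = (12 + w)/(2*w) (Z(w) = (12 + w)/((2*w)) = (12 + w)*(1/(2*w)) = (12 + w)/(2*w))
D = 48 (D = (-11 - 1)**2/3 = (1/3)*(-12)**2 = (1/3)*144 = 48)
f(-4)*D + Z(4) = 9*48 + (1/2)*(12 + 4)/4 = 432 + (1/2)*(1/4)*16 = 432 + 2 = 434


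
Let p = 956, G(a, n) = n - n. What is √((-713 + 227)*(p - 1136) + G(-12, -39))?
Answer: 54*√30 ≈ 295.77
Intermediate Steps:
G(a, n) = 0
√((-713 + 227)*(p - 1136) + G(-12, -39)) = √((-713 + 227)*(956 - 1136) + 0) = √(-486*(-180) + 0) = √(87480 + 0) = √87480 = 54*√30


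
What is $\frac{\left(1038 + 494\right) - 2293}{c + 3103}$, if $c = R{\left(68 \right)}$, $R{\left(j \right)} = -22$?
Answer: $- \frac{761}{3081} \approx -0.247$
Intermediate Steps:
$c = -22$
$\frac{\left(1038 + 494\right) - 2293}{c + 3103} = \frac{\left(1038 + 494\right) - 2293}{-22 + 3103} = \frac{1532 - 2293}{3081} = \left(-761\right) \frac{1}{3081} = - \frac{761}{3081}$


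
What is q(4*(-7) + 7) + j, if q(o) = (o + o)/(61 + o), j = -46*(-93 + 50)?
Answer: 39539/20 ≈ 1976.9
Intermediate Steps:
j = 1978 (j = -46*(-43) = 1978)
q(o) = 2*o/(61 + o) (q(o) = (2*o)/(61 + o) = 2*o/(61 + o))
q(4*(-7) + 7) + j = 2*(4*(-7) + 7)/(61 + (4*(-7) + 7)) + 1978 = 2*(-28 + 7)/(61 + (-28 + 7)) + 1978 = 2*(-21)/(61 - 21) + 1978 = 2*(-21)/40 + 1978 = 2*(-21)*(1/40) + 1978 = -21/20 + 1978 = 39539/20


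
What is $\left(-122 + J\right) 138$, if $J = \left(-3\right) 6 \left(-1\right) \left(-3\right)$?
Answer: $-24288$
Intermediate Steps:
$J = -54$ ($J = \left(-18\right) \left(-1\right) \left(-3\right) = 18 \left(-3\right) = -54$)
$\left(-122 + J\right) 138 = \left(-122 - 54\right) 138 = \left(-176\right) 138 = -24288$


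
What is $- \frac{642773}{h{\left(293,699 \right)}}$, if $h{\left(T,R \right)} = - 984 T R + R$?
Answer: $\frac{642773}{201529389} \approx 0.0031895$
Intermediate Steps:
$h{\left(T,R \right)} = R - 984 R T$ ($h{\left(T,R \right)} = - 984 R T + R = R - 984 R T$)
$- \frac{642773}{h{\left(293,699 \right)}} = - \frac{642773}{699 \left(1 - 288312\right)} = - \frac{642773}{699 \left(-288311\right)} = - \frac{642773}{-201529389} = \left(-642773\right) \left(- \frac{1}{201529389}\right) = \frac{642773}{201529389}$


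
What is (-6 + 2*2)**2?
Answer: 4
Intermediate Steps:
(-6 + 2*2)**2 = (-6 + 4)**2 = (-2)**2 = 4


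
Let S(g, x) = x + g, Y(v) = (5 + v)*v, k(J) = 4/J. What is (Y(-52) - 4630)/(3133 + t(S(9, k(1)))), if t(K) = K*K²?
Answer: -1093/2665 ≈ -0.41013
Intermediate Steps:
Y(v) = v*(5 + v)
S(g, x) = g + x
t(K) = K³
(Y(-52) - 4630)/(3133 + t(S(9, k(1)))) = (-52*(5 - 52) - 4630)/(3133 + (9 + 4/1)³) = (-52*(-47) - 4630)/(3133 + (9 + 4*1)³) = (2444 - 4630)/(3133 + (9 + 4)³) = -2186/(3133 + 13³) = -2186/(3133 + 2197) = -2186/5330 = -2186*1/5330 = -1093/2665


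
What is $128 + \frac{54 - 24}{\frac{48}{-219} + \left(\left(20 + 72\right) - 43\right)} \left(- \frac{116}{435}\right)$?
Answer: $\frac{455224}{3561} \approx 127.84$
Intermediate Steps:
$128 + \frac{54 - 24}{\frac{48}{-219} + \left(\left(20 + 72\right) - 43\right)} \left(- \frac{116}{435}\right) = 128 + \frac{30}{48 \left(- \frac{1}{219}\right) + \left(92 - 43\right)} \left(\left(-116\right) \frac{1}{435}\right) = 128 + \frac{30}{- \frac{16}{73} + 49} \left(- \frac{4}{15}\right) = 128 + \frac{30}{\frac{3561}{73}} \left(- \frac{4}{15}\right) = 128 + 30 \cdot \frac{73}{3561} \left(- \frac{4}{15}\right) = 128 + \frac{730}{1187} \left(- \frac{4}{15}\right) = 128 - \frac{584}{3561} = \frac{455224}{3561}$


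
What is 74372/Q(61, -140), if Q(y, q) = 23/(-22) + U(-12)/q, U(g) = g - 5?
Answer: -114532880/1423 ≈ -80487.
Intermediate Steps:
U(g) = -5 + g
Q(y, q) = -23/22 - 17/q (Q(y, q) = 23/(-22) + (-5 - 12)/q = 23*(-1/22) - 17/q = -23/22 - 17/q)
74372/Q(61, -140) = 74372/(-23/22 - 17/(-140)) = 74372/(-23/22 - 17*(-1/140)) = 74372/(-23/22 + 17/140) = 74372/(-1423/1540) = 74372*(-1540/1423) = -114532880/1423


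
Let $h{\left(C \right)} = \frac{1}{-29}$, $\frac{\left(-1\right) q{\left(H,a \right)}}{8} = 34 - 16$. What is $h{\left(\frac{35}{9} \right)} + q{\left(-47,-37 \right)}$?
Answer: $- \frac{4177}{29} \approx -144.03$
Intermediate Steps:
$q{\left(H,a \right)} = -144$ ($q{\left(H,a \right)} = - 8 \left(34 - 16\right) = \left(-8\right) 18 = -144$)
$h{\left(C \right)} = - \frac{1}{29}$
$h{\left(\frac{35}{9} \right)} + q{\left(-47,-37 \right)} = - \frac{1}{29} - 144 = - \frac{4177}{29}$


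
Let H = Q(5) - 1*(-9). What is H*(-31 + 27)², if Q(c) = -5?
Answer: 64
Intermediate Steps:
H = 4 (H = -5 - 1*(-9) = -5 + 9 = 4)
H*(-31 + 27)² = 4*(-31 + 27)² = 4*(-4)² = 4*16 = 64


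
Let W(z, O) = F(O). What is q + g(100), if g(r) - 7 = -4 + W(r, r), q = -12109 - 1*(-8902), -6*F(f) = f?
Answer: -9662/3 ≈ -3220.7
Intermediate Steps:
F(f) = -f/6
W(z, O) = -O/6
q = -3207 (q = -12109 + 8902 = -3207)
g(r) = 3 - r/6 (g(r) = 7 + (-4 - r/6) = 3 - r/6)
q + g(100) = -3207 + (3 - ⅙*100) = -3207 + (3 - 50/3) = -3207 - 41/3 = -9662/3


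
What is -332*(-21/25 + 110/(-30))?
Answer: 112216/75 ≈ 1496.2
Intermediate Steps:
-332*(-21/25 + 110/(-30)) = -332*(-21*1/25 + 110*(-1/30)) = -332*(-21/25 - 11/3) = -332*(-338/75) = 112216/75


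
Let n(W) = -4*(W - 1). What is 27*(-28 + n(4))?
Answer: -1080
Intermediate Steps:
n(W) = 4 - 4*W (n(W) = -4*(-1 + W) = 4 - 4*W)
27*(-28 + n(4)) = 27*(-28 + (4 - 4*4)) = 27*(-28 + (4 - 16)) = 27*(-28 - 12) = 27*(-40) = -1080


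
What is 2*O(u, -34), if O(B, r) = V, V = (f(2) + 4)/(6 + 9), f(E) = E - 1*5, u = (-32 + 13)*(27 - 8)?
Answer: 2/15 ≈ 0.13333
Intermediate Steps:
u = -361 (u = -19*19 = -361)
f(E) = -5 + E (f(E) = E - 5 = -5 + E)
V = 1/15 (V = ((-5 + 2) + 4)/(6 + 9) = (-3 + 4)/15 = 1*(1/15) = 1/15 ≈ 0.066667)
O(B, r) = 1/15
2*O(u, -34) = 2*(1/15) = 2/15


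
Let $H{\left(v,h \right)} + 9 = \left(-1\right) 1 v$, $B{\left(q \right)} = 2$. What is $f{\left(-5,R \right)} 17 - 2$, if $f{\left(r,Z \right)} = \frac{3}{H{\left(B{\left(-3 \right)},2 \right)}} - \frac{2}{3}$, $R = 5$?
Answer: $- \frac{593}{33} \approx -17.97$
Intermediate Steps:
$H{\left(v,h \right)} = -9 - v$ ($H{\left(v,h \right)} = -9 + \left(-1\right) 1 v = -9 - v$)
$f{\left(r,Z \right)} = - \frac{31}{33}$ ($f{\left(r,Z \right)} = \frac{3}{-9 - 2} - \frac{2}{3} = \frac{3}{-11} - \frac{2}{3} = 3 \left(- \frac{1}{11}\right) - \frac{2}{3} = - \frac{3}{11} - \frac{2}{3} = - \frac{31}{33}$)
$f{\left(-5,R \right)} 17 - 2 = \left(- \frac{31}{33}\right) 17 - 2 = - \frac{527}{33} - 2 = - \frac{593}{33}$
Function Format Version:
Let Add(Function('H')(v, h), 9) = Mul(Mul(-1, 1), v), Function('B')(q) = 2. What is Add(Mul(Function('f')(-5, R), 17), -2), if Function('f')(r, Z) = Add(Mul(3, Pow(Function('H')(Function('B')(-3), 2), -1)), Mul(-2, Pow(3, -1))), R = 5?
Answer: Rational(-593, 33) ≈ -17.970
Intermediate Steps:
Function('H')(v, h) = Add(-9, Mul(-1, v)) (Function('H')(v, h) = Add(-9, Mul(Mul(-1, 1), v)) = Add(-9, Mul(-1, v)))
Function('f')(r, Z) = Rational(-31, 33) (Function('f')(r, Z) = Add(Mul(3, Pow(Add(-9, Mul(-1, 2)), -1)), Mul(-2, Pow(3, -1))) = Add(Mul(3, Pow(Add(-9, -2), -1)), Mul(-2, Rational(1, 3))) = Add(Mul(3, Pow(-11, -1)), Rational(-2, 3)) = Add(Mul(3, Rational(-1, 11)), Rational(-2, 3)) = Add(Rational(-3, 11), Rational(-2, 3)) = Rational(-31, 33))
Add(Mul(Function('f')(-5, R), 17), -2) = Add(Mul(Rational(-31, 33), 17), -2) = Add(Rational(-527, 33), -2) = Rational(-593, 33)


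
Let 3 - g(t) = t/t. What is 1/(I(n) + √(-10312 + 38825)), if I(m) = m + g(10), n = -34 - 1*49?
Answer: 81/21952 + √28513/21952 ≈ 0.011382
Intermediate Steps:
n = -83 (n = -34 - 49 = -83)
g(t) = 2 (g(t) = 3 - t/t = 3 - 1*1 = 3 - 1 = 2)
I(m) = 2 + m (I(m) = m + 2 = 2 + m)
1/(I(n) + √(-10312 + 38825)) = 1/((2 - 83) + √(-10312 + 38825)) = 1/(-81 + √28513)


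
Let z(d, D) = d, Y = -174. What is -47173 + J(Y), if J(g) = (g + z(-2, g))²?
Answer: -16197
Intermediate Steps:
J(g) = (-2 + g)² (J(g) = (g - 2)² = (-2 + g)²)
-47173 + J(Y) = -47173 + (-2 - 174)² = -47173 + (-176)² = -47173 + 30976 = -16197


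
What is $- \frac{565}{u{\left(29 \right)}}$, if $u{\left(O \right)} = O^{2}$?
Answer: $- \frac{565}{841} \approx -0.67182$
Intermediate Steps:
$- \frac{565}{u{\left(29 \right)}} = - \frac{565}{29^{2}} = - \frac{565}{841}$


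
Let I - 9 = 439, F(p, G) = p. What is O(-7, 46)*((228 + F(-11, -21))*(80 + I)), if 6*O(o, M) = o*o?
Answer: 935704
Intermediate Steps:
O(o, M) = o²/6 (O(o, M) = (o*o)/6 = o²/6)
I = 448 (I = 9 + 439 = 448)
O(-7, 46)*((228 + F(-11, -21))*(80 + I)) = ((⅙)*(-7)²)*((228 - 11)*(80 + 448)) = ((⅙)*49)*(217*528) = (49/6)*114576 = 935704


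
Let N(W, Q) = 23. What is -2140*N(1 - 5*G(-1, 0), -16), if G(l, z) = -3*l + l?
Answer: -49220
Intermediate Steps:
G(l, z) = -2*l
-2140*N(1 - 5*G(-1, 0), -16) = -2140*23 = -535*92 = -49220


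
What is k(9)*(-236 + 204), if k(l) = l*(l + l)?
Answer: -5184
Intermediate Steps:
k(l) = 2*l**2 (k(l) = l*(2*l) = 2*l**2)
k(9)*(-236 + 204) = (2*9**2)*(-236 + 204) = (2*81)*(-32) = 162*(-32) = -5184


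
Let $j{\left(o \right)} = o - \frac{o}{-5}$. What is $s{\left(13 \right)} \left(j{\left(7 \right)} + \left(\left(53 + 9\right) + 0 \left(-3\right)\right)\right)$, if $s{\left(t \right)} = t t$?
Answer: $\frac{59488}{5} \approx 11898.0$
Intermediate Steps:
$j{\left(o \right)} = \frac{6 o}{5}$ ($j{\left(o \right)} = o - o \left(- \frac{1}{5}\right) = o - - \frac{o}{5} = o + \frac{o}{5} = \frac{6 o}{5}$)
$s{\left(t \right)} = t^{2}$
$s{\left(13 \right)} \left(j{\left(7 \right)} + \left(\left(53 + 9\right) + 0 \left(-3\right)\right)\right) = 13^{2} \left(\frac{6}{5} \cdot 7 + \left(\left(53 + 9\right) + 0 \left(-3\right)\right)\right) = 169 \left(\frac{42}{5} + \left(62 + 0\right)\right) = 169 \left(\frac{42}{5} + 62\right) = 169 \cdot \frac{352}{5} = \frac{59488}{5}$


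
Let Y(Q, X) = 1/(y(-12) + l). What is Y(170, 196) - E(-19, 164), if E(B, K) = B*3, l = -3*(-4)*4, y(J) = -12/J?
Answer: 2794/49 ≈ 57.020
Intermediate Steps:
l = 48 (l = 12*4 = 48)
Y(Q, X) = 1/49 (Y(Q, X) = 1/(-12/(-12) + 48) = 1/(-12*(-1/12) + 48) = 1/(1 + 48) = 1/49)
E(B, K) = 3*B
Y(170, 196) - E(-19, 164) = 1/49 - 3*(-19) = 1/49 - 1*(-57) = 1/49 + 57 = 2794/49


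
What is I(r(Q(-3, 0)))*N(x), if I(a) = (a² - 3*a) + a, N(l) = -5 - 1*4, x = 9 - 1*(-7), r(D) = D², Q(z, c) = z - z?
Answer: 0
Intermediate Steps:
Q(z, c) = 0
x = 16 (x = 9 + 7 = 16)
N(l) = -9 (N(l) = -5 - 4 = -9)
I(a) = a² - 2*a
I(r(Q(-3, 0)))*N(x) = (0²*(-2 + 0²))*(-9) = (0*(-2 + 0))*(-9) = (0*(-2))*(-9) = 0*(-9) = 0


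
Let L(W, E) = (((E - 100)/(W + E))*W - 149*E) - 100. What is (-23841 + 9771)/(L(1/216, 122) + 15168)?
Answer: 185393355/40978904 ≈ 4.5241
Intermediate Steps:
L(W, E) = -100 - 149*E + W*(-100 + E)/(E + W) (L(W, E) = (((-100 + E)/(E + W))*W - 149*E) - 100 = (W*(-100 + E)/(E + W) - 149*E) - 100 = (-149*E + W*(-100 + E)/(E + W)) - 100 = -100 - 149*E + W*(-100 + E)/(E + W))
(-23841 + 9771)/(L(1/216, 122) + 15168) = (-23841 + 9771)/((-200/216 - 149*122² - 100*122 - 148*122/216)/(122 + 1/216) + 15168) = -14070/((-200*1/216 - 149*14884 - 12200 - 148*122*1/216)/(122 + 1/216) + 15168) = -14070/((-25/27 - 2217716 - 12200 - 2257/27)/(26353/216) + 15168) = -14070/((216/26353)*(-60210014/27) + 15168) = -14070/(-481680112/26353 + 15168) = -14070/(-81957808/26353) = -14070*(-26353/81957808) = 185393355/40978904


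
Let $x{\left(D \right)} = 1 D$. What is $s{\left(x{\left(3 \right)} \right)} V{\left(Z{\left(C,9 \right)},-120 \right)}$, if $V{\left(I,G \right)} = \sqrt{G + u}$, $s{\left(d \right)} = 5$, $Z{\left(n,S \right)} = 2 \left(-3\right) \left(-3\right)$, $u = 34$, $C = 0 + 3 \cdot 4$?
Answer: $5 i \sqrt{86} \approx 46.368 i$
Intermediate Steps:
$C = 12$ ($C = 0 + 12 = 12$)
$x{\left(D \right)} = D$
$Z{\left(n,S \right)} = 18$ ($Z{\left(n,S \right)} = \left(-6\right) \left(-3\right) = 18$)
$V{\left(I,G \right)} = \sqrt{34 + G}$ ($V{\left(I,G \right)} = \sqrt{G + 34} = \sqrt{34 + G}$)
$s{\left(x{\left(3 \right)} \right)} V{\left(Z{\left(C,9 \right)},-120 \right)} = 5 \sqrt{34 - 120} = 5 \sqrt{-86} = 5 i \sqrt{86}$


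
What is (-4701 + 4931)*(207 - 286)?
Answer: -18170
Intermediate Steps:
(-4701 + 4931)*(207 - 286) = 230*(-79) = -18170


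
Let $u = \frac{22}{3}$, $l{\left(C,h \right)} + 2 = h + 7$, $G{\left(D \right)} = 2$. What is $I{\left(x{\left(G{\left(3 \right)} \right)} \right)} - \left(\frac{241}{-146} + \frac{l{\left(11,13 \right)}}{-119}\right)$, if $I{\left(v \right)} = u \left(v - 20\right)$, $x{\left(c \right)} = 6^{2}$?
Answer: $\frac{6209569}{52122} \approx 119.14$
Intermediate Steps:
$l{\left(C,h \right)} = 5 + h$ ($l{\left(C,h \right)} = -2 + \left(h + 7\right) = -2 + \left(7 + h\right) = 5 + h$)
$u = \frac{22}{3}$ ($u = 22 \cdot \frac{1}{3} = \frac{22}{3} \approx 7.3333$)
$x{\left(c \right)} = 36$
$I{\left(v \right)} = - \frac{440}{3} + \frac{22 v}{3}$ ($I{\left(v \right)} = \frac{22 \left(v - 20\right)}{3} = \frac{22 \left(-20 + v\right)}{3} = - \frac{440}{3} + \frac{22 v}{3}$)
$I{\left(x{\left(G{\left(3 \right)} \right)} \right)} - \left(\frac{241}{-146} + \frac{l{\left(11,13 \right)}}{-119}\right) = \left(- \frac{440}{3} + \frac{22}{3} \cdot 36\right) - \left(\frac{241}{-146} + \frac{5 + 13}{-119}\right) = \left(- \frac{440}{3} + 264\right) - \left(241 \left(- \frac{1}{146}\right) + 18 \left(- \frac{1}{119}\right)\right) = \frac{352}{3} - \left(- \frac{241}{146} - \frac{18}{119}\right) = \frac{352}{3} - - \frac{31307}{17374} = \frac{352}{3} + \frac{31307}{17374} = \frac{6209569}{52122}$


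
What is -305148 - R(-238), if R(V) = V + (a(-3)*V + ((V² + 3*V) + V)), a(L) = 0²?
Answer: -360602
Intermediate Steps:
a(L) = 0
R(V) = V² + 5*V (R(V) = V + (0*V + ((V² + 3*V) + V)) = V + (0 + (V² + 4*V)) = V + (V² + 4*V) = V² + 5*V)
-305148 - R(-238) = -305148 - (-238)*(5 - 238) = -305148 - (-238)*(-233) = -305148 - 1*55454 = -305148 - 55454 = -360602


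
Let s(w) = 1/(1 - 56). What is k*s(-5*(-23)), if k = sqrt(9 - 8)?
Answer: -1/55 ≈ -0.018182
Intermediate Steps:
s(w) = -1/55 (s(w) = 1/(-55) = -1/55)
k = 1 (k = sqrt(1) = 1)
k*s(-5*(-23)) = 1*(-1/55) = -1/55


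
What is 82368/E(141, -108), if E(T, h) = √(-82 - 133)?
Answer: -82368*I*√215/215 ≈ -5617.5*I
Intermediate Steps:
E(T, h) = I*√215 (E(T, h) = √(-215) = I*√215)
82368/E(141, -108) = 82368/((I*√215)) = 82368*(-I*√215/215) = -82368*I*√215/215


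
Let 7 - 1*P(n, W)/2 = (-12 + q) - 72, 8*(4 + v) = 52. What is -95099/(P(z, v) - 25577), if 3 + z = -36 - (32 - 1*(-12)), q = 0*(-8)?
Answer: 95099/25395 ≈ 3.7448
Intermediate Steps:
v = 5/2 (v = -4 + (1/8)*52 = -4 + 13/2 = 5/2 ≈ 2.5000)
q = 0
z = -83 (z = -3 + (-36 - (32 - 1*(-12))) = -3 + (-36 - (32 + 12)) = -3 + (-36 - 1*44) = -3 + (-36 - 44) = -3 - 80 = -83)
P(n, W) = 182 (P(n, W) = 14 - 2*((-12 + 0) - 72) = 14 - 2*(-12 - 72) = 14 - 2*(-84) = 14 + 168 = 182)
-95099/(P(z, v) - 25577) = -95099/(182 - 25577) = -95099/(-25395) = -95099*(-1/25395) = 95099/25395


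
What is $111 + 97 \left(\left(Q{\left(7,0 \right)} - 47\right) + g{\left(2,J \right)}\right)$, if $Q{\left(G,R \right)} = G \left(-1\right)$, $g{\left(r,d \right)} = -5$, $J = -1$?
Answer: $-5612$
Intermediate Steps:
$Q{\left(G,R \right)} = - G$
$111 + 97 \left(\left(Q{\left(7,0 \right)} - 47\right) + g{\left(2,J \right)}\right) = 111 + 97 \left(\left(\left(-1\right) 7 - 47\right) - 5\right) = 111 + 97 \left(\left(-7 - 47\right) - 5\right) = 111 + 97 \left(-54 - 5\right) = 111 + 97 \left(-59\right) = 111 - 5723 = -5612$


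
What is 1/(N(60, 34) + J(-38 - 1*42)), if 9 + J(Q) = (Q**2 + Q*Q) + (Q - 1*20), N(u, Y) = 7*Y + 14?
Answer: 1/12943 ≈ 7.7262e-5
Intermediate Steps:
N(u, Y) = 14 + 7*Y
J(Q) = -29 + Q + 2*Q**2 (J(Q) = -9 + ((Q**2 + Q*Q) + (Q - 1*20)) = -9 + ((Q**2 + Q**2) + (Q - 20)) = -9 + (2*Q**2 + (-20 + Q)) = -9 + (-20 + Q + 2*Q**2) = -29 + Q + 2*Q**2)
1/(N(60, 34) + J(-38 - 1*42)) = 1/((14 + 7*34) + (-29 + (-38 - 1*42) + 2*(-38 - 1*42)**2)) = 1/((14 + 238) + (-29 + (-38 - 42) + 2*(-38 - 42)**2)) = 1/(252 + (-29 - 80 + 2*(-80)**2)) = 1/(252 + (-29 - 80 + 2*6400)) = 1/(252 + (-29 - 80 + 12800)) = 1/(252 + 12691) = 1/12943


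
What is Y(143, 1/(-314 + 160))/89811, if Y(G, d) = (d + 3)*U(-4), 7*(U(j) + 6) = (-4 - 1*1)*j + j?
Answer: -5993/48408129 ≈ -0.00012380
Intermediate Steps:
U(j) = -6 - 4*j/7 (U(j) = -6 + ((-4 - 1*1)*j + j)/7 = -6 + ((-4 - 1)*j + j)/7 = -6 + (-5*j + j)/7 = -6 + (-4*j)/7 = -6 - 4*j/7)
Y(G, d) = -78/7 - 26*d/7 (Y(G, d) = (d + 3)*(-6 - 4/7*(-4)) = (3 + d)*(-6 + 16/7) = (3 + d)*(-26/7) = -78/7 - 26*d/7)
Y(143, 1/(-314 + 160))/89811 = (-78/7 - 26/(7*(-314 + 160)))/89811 = (-78/7 - 26/7/(-154))*(1/89811) = (-78/7 - 26/7*(-1/154))*(1/89811) = (-78/7 + 13/539)*(1/89811) = -5993/539*1/89811 = -5993/48408129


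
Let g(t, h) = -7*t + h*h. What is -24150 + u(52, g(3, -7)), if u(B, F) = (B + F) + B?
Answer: -24018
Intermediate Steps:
g(t, h) = h² - 7*t (g(t, h) = -7*t + h² = h² - 7*t)
u(B, F) = F + 2*B
-24150 + u(52, g(3, -7)) = -24150 + (((-7)² - 7*3) + 2*52) = -24150 + ((49 - 21) + 104) = -24150 + (28 + 104) = -24150 + 132 = -24018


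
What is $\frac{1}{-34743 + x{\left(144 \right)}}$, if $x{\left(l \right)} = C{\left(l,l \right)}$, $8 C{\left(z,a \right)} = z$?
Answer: $- \frac{1}{34725} \approx -2.8798 \cdot 10^{-5}$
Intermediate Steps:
$C{\left(z,a \right)} = \frac{z}{8}$
$x{\left(l \right)} = \frac{l}{8}$
$\frac{1}{-34743 + x{\left(144 \right)}} = \frac{1}{-34743 + \frac{1}{8} \cdot 144} = \frac{1}{-34743 + 18} = \frac{1}{-34725} = - \frac{1}{34725}$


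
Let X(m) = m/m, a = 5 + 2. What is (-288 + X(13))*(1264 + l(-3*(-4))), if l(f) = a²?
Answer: -376831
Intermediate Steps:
a = 7
l(f) = 49 (l(f) = 7² = 49)
X(m) = 1
(-288 + X(13))*(1264 + l(-3*(-4))) = (-288 + 1)*(1264 + 49) = -287*1313 = -376831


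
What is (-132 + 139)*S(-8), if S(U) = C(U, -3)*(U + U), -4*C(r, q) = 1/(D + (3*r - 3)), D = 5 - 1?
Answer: -28/23 ≈ -1.2174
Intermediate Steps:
D = 4
C(r, q) = -1/(4*(1 + 3*r)) (C(r, q) = -1/(4*(4 + (3*r - 3))) = -1/(4*(4 + (-3 + 3*r))) = -1/(4*(1 + 3*r)))
S(U) = -2*U/(4 + 12*U) (S(U) = (-1/(4 + 12*U))*(U + U) = (-1/(4 + 12*U))*(2*U) = -2*U/(4 + 12*U))
(-132 + 139)*S(-8) = (-132 + 139)*(-1*(-8)/(2 + 6*(-8))) = 7*(-1*(-8)/(2 - 48)) = 7*(-1*(-8)/(-46)) = 7*(-1*(-8)*(-1/46)) = 7*(-4/23) = -28/23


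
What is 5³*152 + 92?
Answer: 19092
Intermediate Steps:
5³*152 + 92 = 125*152 + 92 = 19000 + 92 = 19092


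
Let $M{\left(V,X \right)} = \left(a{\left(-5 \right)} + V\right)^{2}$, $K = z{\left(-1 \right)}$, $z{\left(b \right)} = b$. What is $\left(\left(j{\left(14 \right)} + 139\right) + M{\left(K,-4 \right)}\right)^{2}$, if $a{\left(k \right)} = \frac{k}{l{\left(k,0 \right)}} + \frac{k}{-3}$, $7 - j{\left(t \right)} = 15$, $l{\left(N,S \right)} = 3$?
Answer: $17424$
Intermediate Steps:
$K = -1$
$j{\left(t \right)} = -8$ ($j{\left(t \right)} = 7 - 15 = -8$)
$a{\left(k \right)} = 0$ ($a{\left(k \right)} = \frac{k}{3} + \frac{k}{-3} = k \frac{1}{3} + k \left(- \frac{1}{3}\right) = \frac{k}{3} - \frac{k}{3} = 0$)
$M{\left(V,X \right)} = V^{2}$ ($M{\left(V,X \right)} = \left(0 + V\right)^{2} = V^{2}$)
$\left(\left(j{\left(14 \right)} + 139\right) + M{\left(K,-4 \right)}\right)^{2} = \left(\left(-8 + 139\right) + \left(-1\right)^{2}\right)^{2} = \left(131 + 1\right)^{2} = 132^{2} = 17424$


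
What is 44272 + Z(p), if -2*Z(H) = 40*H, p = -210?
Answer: 48472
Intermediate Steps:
Z(H) = -20*H
44272 + Z(p) = 44272 - 20*(-210) = 44272 + 4200 = 48472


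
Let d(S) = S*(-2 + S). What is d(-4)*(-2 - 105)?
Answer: -2568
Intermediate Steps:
d(-4)*(-2 - 105) = (-4*(-2 - 4))*(-2 - 105) = -4*(-6)*(-107) = 24*(-107) = -2568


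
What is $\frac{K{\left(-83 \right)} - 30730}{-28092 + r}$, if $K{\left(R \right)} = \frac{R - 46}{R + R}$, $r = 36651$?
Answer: $- \frac{5101051}{1420794} \approx -3.5903$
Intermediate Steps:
$K{\left(R \right)} = \frac{-46 + R}{2 R}$
$\frac{K{\left(-83 \right)} - 30730}{-28092 + r} = \frac{\frac{-46 - 83}{2 \left(-83\right)} - 30730}{-28092 + 36651} = \frac{\frac{1}{2} \left(- \frac{1}{83}\right) \left(-129\right) - 30730}{8559} = \left(\frac{129}{166} - 30730\right) \frac{1}{8559} = \left(- \frac{5101051}{166}\right) \frac{1}{8559} = - \frac{5101051}{1420794}$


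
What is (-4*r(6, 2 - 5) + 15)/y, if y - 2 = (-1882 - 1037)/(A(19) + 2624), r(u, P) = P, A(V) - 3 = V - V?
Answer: 70929/2335 ≈ 30.376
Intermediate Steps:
A(V) = 3 (A(V) = 3 + (V - V) = 3 + 0 = 3)
y = 2335/2627 (y = 2 + (-1882 - 1037)/(3 + 2624) = 2 - 2919/2627 = 2335/2627 ≈ 0.88885)
(-4*r(6, 2 - 5) + 15)/y = (-4*(2 - 5) + 15)/(2335/2627) = (-4*(-3) + 15)*(2627/2335) = (12 + 15)*(2627/2335) = 27*(2627/2335) = 70929/2335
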